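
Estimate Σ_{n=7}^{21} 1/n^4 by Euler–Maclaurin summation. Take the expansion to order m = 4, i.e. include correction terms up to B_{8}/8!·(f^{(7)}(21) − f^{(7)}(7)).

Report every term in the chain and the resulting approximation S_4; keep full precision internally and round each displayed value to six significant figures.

∫_7^21 1/x^4 dx evaluates to 0.000935824.
½[f(7) + f(21)] = ½[0.000416493 + 5.14189e-06] = 0.000210818.
Running total after boundary: 0.00114664.
k=1: B_{2}/(2)! × [f^{(1)}(21) − f^{(1)}(7)] = 1/12 × (-9.79408e-07 − (-0.000237996)) = 1.97514e-05.
Partial sum through k=1: 0.00116639.
k=2: B_{4}/(4)! × [f^{(3)}(21) − f^{(3)}(7)] = −1/720 × (-6.66264e-08 − (-0.000145712)) = -2.02285e-07.
Partial sum through k=2: 0.00116619.
k=3: B_{6}/(6)! × [f^{(5)}(21) − f^{(5)}(7)] = 1/30240 × (-8.46049e-09 − (-0.000166528)) = 5.50659e-09.
Partial sum through k=3: 0.00116620.
k=4: B_{8}/(8)! × [f^{(7)}(21) − f^{(7)}(7)] = −1/1209600 × (-1.72663e-09 − (-0.000305868)) = -2.52865e-10.

S_4 ≈ 0.00116620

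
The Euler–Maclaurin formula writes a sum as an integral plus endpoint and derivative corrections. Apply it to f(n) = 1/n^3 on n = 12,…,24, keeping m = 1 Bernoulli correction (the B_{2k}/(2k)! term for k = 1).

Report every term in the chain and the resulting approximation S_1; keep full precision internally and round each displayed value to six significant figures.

S_1 ≈ 0.00294099

∫_12^24 1/x^3 dx evaluates to 0.00260417.
½[f(12) + f(24)] = ½[0.000578704 + 7.23380e-05] = 0.000325521.
Integral + boundary = 0.00292969.
Correction k=1: B_{2}/2! · (f^{(1)}(24) − f^{(1)}(12)) = 1/12 · (-9.04225e-06 − (-0.000144676)) = 1.13028e-05.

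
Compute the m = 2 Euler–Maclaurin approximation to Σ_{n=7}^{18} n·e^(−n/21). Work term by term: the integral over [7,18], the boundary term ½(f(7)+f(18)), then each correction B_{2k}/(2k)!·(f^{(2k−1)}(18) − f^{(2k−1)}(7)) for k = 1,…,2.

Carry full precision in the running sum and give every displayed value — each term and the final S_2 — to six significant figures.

S_2 ≈ 80.0515

Integral: ∫_7^18 x·e^(−x/21) dx = 73.7591.
Endpoint term: (f(7) + f(18))/2 = (5.01572 + 7.63871)/2 = 6.32722.
Integral + boundary = 80.0863.
k=1: B_{2}/(2)! × [f^{(1)}(18) − f^{(1)}(7)] = 1/12 × (0.0606247 − 0.477688) = -0.0347552.
After k=1: 80.0515.
k=2: B_{4}/(4)! × [f^{(3)}(18) − f^{(3)}(7)] = −1/720 × (0.00206206 − 0.00433277) = 3.15375e-06.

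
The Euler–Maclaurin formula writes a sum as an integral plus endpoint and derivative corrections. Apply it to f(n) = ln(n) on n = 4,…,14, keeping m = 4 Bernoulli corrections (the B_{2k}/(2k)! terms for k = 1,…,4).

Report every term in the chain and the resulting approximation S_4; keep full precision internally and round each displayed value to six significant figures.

Integral: ∫_4^14 ln(x) dx = 21.4016.
Endpoint term: (f(4) + f(14))/2 = (1.38629 + 2.63906)/2 = 2.01268.
So far: 23.4143.
k=1: B_{2}/(2)! × [f^{(1)}(14) − f^{(1)}(4)] = 1/12 × (0.0714286 − 0.250000) = -0.0148810.
Running total after k=1: 23.3994.
k=2: B_{4}/(4)! × [f^{(3)}(14) − f^{(3)}(4)] = −1/720 × (0.000728863 − 0.0312500) = 4.23905e-05.
Running total after k=2: 23.3995.
k=3: B_{6}/(6)! × [f^{(5)}(14) − f^{(5)}(4)] = 1/30240 × (4.46243e-05 − 0.0234375) = -7.73574e-07.
Running total after k=3: 23.3995.
k=4: B_{8}/(8)! × [f^{(7)}(14) − f^{(7)}(4)] = −1/1209600 × (6.83024e-06 − 0.0439453) = 3.63248e-08.

S_4 ≈ 23.3995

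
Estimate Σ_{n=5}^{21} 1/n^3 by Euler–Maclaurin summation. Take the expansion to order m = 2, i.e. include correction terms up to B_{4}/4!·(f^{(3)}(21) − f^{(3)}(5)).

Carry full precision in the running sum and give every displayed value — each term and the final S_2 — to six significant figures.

S_2 ≈ 0.0233136

Integral: ∫_5^21 1/x^3 dx = 0.0188662.
½[f(5) + f(21)] = ½[0.00800000 + 0.000107980] = 0.00405399.
Running total after boundary: 0.0229202.
Correction k=1: B_{2}/2! · (f^{(1)}(21) − f^{(1)}(5)) = 1/12 · (-1.54257e-05 − (-0.00480000)) = 0.000398715.
Running total after k=1: 0.0233189.
Correction k=2: B_{4}/4! · (f^{(3)}(21) − f^{(3)}(5)) = −1/720 · (-6.99577e-07 − (-0.00384000)) = -5.33236e-06.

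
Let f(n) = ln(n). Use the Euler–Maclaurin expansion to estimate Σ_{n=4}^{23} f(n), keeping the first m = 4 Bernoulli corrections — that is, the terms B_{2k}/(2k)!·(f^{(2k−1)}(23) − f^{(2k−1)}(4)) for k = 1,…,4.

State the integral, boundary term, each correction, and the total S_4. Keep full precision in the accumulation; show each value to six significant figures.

∫_4^23 ln(x) dx evaluates to 47.5712.
Boundary: ½(f(4) + f(23)) = ½(1.38629 + 3.13549) = 2.26089.
Integral + boundary = 49.8321.
Order-1 term: 1/12 · (0.0434783 − 0.250000) = -0.0172101.
Running total after k=1: 49.8149.
Order-2 term: −1/720 · (0.000164379 − 0.0312500) = 4.31745e-05.
Running total after k=2: 49.8149.
Order-3 term: 1/30240 · (3.72883e-06 − 0.0234375) = -7.74926e-07.
Running total after k=3: 49.8149.
Order-4 term: −1/1209600 · (2.11465e-07 − 0.0439453) = 3.63303e-08.

S_4 ≈ 49.8149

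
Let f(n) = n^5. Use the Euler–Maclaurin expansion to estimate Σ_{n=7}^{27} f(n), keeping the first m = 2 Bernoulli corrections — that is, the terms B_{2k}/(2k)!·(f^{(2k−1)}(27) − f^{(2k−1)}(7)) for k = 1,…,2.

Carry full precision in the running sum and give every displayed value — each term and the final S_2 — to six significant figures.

Integral: ∫_7^27 x^5 dx = 6.45505e+07.
½[f(7) + f(27)] = ½[16807.0 + 1.43489e+07] = 7.18286e+06.
Running total after boundary: 7.17333e+07.
Order-1 term: 1/12 · (2.65720e+06 − 12005.0) = 220433.
Partial sum through k=1: 7.19538e+07.
Order-2 term: −1/720 · (43740.0 − 2940.00) = -56.6667.

S_2 ≈ 7.19537e+07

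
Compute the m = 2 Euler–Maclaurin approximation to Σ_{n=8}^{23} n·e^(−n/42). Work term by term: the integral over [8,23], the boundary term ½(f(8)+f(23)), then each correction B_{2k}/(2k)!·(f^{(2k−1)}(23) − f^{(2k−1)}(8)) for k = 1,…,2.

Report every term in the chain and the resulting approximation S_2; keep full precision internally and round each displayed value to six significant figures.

The integral term ∫_8^23 x·e^(−x/42) dx = 156.960.
Boundary: ½(f(8) + f(23)) = ½(6.61252 + 13.3015) = 9.95700.
Integral + boundary = 166.917.
Order-1 term: 1/12 · (0.261623 − 0.669124) = -0.0339584.
Running total after k=1: 166.883.
Order-2 term: −1/720 · (0.000804010 − 0.00131647) = 7.11752e-07.

S_2 ≈ 166.883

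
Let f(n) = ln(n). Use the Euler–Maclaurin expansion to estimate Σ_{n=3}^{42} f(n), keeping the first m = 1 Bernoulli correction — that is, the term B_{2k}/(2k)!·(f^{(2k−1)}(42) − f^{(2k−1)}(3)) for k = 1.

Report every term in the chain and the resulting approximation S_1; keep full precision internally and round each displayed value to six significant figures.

S_1 ≈ 117.079

∫_3^42 ln(x) dx evaluates to 114.686.
Endpoint term: (f(3) + f(42))/2 = (1.09861 + 3.73767)/2 = 2.41814.
Running total after boundary: 117.104.
Order-1 term: 1/12 · (0.0238095 − 0.333333) = -0.0257937.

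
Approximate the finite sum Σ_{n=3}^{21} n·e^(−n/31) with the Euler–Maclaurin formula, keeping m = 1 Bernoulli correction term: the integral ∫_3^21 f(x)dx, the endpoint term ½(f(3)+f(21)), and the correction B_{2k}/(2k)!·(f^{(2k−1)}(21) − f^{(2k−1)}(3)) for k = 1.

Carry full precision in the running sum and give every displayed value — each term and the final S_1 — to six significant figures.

S_1 ≈ 144.643

The integral term ∫_3^21 x·e^(−x/31) dx = 138.003.
Endpoint term: (f(3) + f(21))/2 = (2.72328 + 10.6664)/2 = 6.69487.
Integral + boundary = 144.698.
Correction k=1: B_{2}/2! · (f^{(1)}(21) − f^{(1)}(3)) = 1/12 · (0.163847 − 0.819913) = -0.0546722.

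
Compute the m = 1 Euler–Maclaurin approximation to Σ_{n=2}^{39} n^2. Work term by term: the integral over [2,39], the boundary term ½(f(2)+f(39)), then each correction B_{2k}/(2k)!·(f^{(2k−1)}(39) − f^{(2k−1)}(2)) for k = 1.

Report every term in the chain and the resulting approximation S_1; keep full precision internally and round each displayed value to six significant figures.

S_1 ≈ 20539.0

∫_2^39 x^2 dx evaluates to 19770.3.
½[f(2) + f(39)] = ½[4.00000 + 1521.00] = 762.500.
Running total after boundary: 20532.8.
Order-1 term: 1/12 · (78.0000 − 4.00000) = 6.16667.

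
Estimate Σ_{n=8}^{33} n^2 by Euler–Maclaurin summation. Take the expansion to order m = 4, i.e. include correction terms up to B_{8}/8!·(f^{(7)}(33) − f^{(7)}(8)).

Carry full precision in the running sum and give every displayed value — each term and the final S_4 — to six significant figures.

Integral: ∫_8^33 x^2 dx = 11808.3.
½[f(8) + f(33)] = ½[64.0000 + 1089.00] = 576.500.
So far: 12384.8.
Order-1 term: 1/12 · (66.0000 − 16.0000) = 4.16667.
After k=1: 12389.0.
Order-2 term: −1/720 · (0.00000 − 0.00000) = 0.00000.
After k=2: 12389.0.
Order-3 term: 1/30240 · (0.00000 − 0.00000) = 0.00000.
After k=3: 12389.0.
Order-4 term: −1/1209600 · (0.00000 − 0.00000) = 0.00000.

S_4 ≈ 12389.0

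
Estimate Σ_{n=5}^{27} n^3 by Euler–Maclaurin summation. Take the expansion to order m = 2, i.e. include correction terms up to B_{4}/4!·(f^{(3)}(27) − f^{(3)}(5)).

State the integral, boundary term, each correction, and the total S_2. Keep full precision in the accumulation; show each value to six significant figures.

Integral: ∫_5^27 x^3 dx = 132704.
Endpoint term: (f(5) + f(27))/2 = (125.000 + 19683.0)/2 = 9904.00.
Integral + boundary = 142608.
k=1: B_{2}/(2)! × [f^{(1)}(27) − f^{(1)}(5)] = 1/12 × (2187.00 − 75.0000) = 176.000.
After k=1: 142784.
k=2: B_{4}/(4)! × [f^{(3)}(27) − f^{(3)}(5)] = −1/720 × (6.00000 − 6.00000) = 0.00000.

S_2 ≈ 142784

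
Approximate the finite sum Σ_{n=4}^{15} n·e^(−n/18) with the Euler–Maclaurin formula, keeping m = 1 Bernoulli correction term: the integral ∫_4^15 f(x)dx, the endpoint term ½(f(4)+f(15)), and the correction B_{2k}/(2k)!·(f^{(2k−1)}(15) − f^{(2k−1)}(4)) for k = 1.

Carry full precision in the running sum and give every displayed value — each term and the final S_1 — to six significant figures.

S_1 ≈ 63.7558

Integral: ∫_4^15 x·e^(−x/18) dx = 58.9407.
½[f(4) + f(15)] = ½[3.20295 + 6.51897] = 4.86096.
Integral + boundary = 63.8016.
k=1: B_{2}/(2)! × [f^{(1)}(15) − f^{(1)}(4)] = 1/12 × (0.0724330 − 0.622796) = -0.0458636.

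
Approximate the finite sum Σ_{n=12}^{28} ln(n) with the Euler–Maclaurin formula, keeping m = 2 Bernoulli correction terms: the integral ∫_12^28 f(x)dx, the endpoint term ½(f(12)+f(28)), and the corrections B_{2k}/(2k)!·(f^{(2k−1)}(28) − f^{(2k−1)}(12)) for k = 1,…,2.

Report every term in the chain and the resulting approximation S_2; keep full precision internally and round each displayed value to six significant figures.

The integral term ∫_12^28 ln(x) dx = 47.4828.
½[f(12) + f(28)] = ½[2.48491 + 3.33220] = 2.90856.
So far: 50.3914.
Order-1 term: 1/12 · (0.0357143 − 0.0833333) = -0.00396825.
Partial sum through k=1: 50.3874.
Order-2 term: −1/720 · (9.11079e-05 − 0.00115741) = 1.48097e-06.

S_2 ≈ 50.3874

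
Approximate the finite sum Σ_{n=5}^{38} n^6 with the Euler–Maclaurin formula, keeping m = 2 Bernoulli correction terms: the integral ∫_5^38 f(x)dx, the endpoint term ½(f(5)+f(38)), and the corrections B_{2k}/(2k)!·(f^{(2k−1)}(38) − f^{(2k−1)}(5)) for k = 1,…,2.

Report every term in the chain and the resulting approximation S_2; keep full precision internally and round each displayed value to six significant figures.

∫_5^38 x^6 dx evaluates to 1.63451e+10.
Boundary: ½(f(5) + f(38)) = ½(15625.0 + 3.01094e+09) = 1.50548e+09.
So far: 1.78505e+10.
Correction k=1: B_{2}/2! · (f^{(1)}(38) − f^{(1)}(5)) = 1/12 · (4.75411e+08 − 18750.0) = 3.96160e+07.
Partial sum through k=1: 1.78902e+10.
Correction k=2: B_{4}/4! · (f^{(3)}(38) − f^{(3)}(5)) = −1/720 · (6.58464e+06 − 15000.0) = -9124.50.

S_2 ≈ 1.78902e+10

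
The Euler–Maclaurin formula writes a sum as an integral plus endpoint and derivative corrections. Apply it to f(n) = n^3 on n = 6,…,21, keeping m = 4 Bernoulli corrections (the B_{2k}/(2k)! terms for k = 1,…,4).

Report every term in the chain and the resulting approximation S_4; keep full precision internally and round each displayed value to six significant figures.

The integral term ∫_6^21 x^3 dx = 48296.2.
½[f(6) + f(21)] = ½[216.000 + 9261.00] = 4738.50.
So far: 53034.8.
Correction k=1: B_{2}/2! · (f^{(1)}(21) − f^{(1)}(6)) = 1/12 · (1323.00 − 108.000) = 101.250.
Partial sum through k=1: 53136.0.
Correction k=2: B_{4}/4! · (f^{(3)}(21) − f^{(3)}(6)) = −1/720 · (6.00000 − 6.00000) = 0.00000.
Partial sum through k=2: 53136.0.
Correction k=3: B_{6}/6! · (f^{(5)}(21) − f^{(5)}(6)) = 1/30240 · (0.00000 − 0.00000) = 0.00000.
Partial sum through k=3: 53136.0.
Correction k=4: B_{8}/8! · (f^{(7)}(21) − f^{(7)}(6)) = −1/1209600 · (0.00000 − 0.00000) = 0.00000.

S_4 ≈ 53136.0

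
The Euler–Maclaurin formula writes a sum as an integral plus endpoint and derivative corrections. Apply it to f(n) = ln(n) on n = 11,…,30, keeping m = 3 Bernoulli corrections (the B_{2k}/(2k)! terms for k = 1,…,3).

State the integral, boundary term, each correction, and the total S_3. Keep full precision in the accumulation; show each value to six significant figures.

S_3 ≈ 59.5538

Integral: ∫_11^30 ln(x) dx = 56.6591.
Endpoint term: (f(11) + f(30))/2 = (2.39790 + 3.40120)/2 = 2.89955.
So far: 59.5586.
Order-1 term: 1/12 · (0.0333333 − 0.0909091) = -0.00479798.
Running total after k=1: 59.5538.
Order-2 term: −1/720 · (7.40741e-05 − 0.00150263) = 1.98410e-06.
Running total after k=2: 59.5538.
Order-3 term: 1/30240 · (9.87654e-07 − 0.000149021) = -4.89529e-09.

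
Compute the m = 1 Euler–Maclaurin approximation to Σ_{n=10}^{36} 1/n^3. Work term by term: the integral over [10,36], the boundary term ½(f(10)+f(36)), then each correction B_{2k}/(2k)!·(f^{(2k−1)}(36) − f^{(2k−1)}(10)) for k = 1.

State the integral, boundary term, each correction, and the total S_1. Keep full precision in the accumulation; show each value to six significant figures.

The integral term ∫_10^36 1/x^3 dx = 0.00461420.
Endpoint term: (f(10) + f(36))/2 = (0.00100000 + 2.14335e-05)/2 = 0.000510717.
Integral + boundary = 0.00512491.
Correction k=1: B_{2}/2! · (f^{(1)}(36) − f^{(1)}(10)) = 1/12 · (-1.78612e-06 − (-0.000300000)) = 2.48512e-05.

S_1 ≈ 0.00514977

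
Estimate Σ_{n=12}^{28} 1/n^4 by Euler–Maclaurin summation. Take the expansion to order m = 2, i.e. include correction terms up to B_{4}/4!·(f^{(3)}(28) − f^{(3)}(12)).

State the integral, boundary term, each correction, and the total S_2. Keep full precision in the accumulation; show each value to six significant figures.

S_2 ≈ 0.000203958

The integral term ∫_12^28 1/x^4 dx = 0.000177717.
Boundary: ½(f(12) + f(28)) = ½(4.82253e-05 + 1.62693e-06) = 2.49261e-05.
So far: 0.000202643.
Order-1 term: 1/12 · (-2.32418e-07 − (-1.60751e-05)) = 1.32022e-06.
After k=1: 0.000203963.
Order-2 term: −1/720 · (-8.89355e-09 − (-3.34898e-06)) = -4.63901e-09.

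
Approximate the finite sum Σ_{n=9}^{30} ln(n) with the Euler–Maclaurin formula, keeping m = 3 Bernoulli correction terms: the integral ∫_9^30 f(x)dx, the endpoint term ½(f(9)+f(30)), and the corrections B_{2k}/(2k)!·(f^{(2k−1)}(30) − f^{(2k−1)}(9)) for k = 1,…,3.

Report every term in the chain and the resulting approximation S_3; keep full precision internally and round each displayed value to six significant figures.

The integral term ∫_9^30 ln(x) dx = 61.2609.
½[f(9) + f(30)] = ½[2.19722 + 3.40120] = 2.79921.
So far: 64.0601.
k=1: B_{2}/(2)! × [f^{(1)}(30) − f^{(1)}(9)] = 1/12 × (0.0333333 − 0.111111) = -0.00648148.
Running total after k=1: 64.0536.
k=2: B_{4}/(4)! × [f^{(3)}(30) − f^{(3)}(9)] = −1/720 × (7.40741e-05 − 0.00274348) = 3.70751e-06.
Running total after k=2: 64.0536.
k=3: B_{6}/(6)! × [f^{(5)}(30) − f^{(5)}(9)] = 1/30240 × (9.87654e-07 − 0.000406442) = -1.34079e-08.

S_3 ≈ 64.0536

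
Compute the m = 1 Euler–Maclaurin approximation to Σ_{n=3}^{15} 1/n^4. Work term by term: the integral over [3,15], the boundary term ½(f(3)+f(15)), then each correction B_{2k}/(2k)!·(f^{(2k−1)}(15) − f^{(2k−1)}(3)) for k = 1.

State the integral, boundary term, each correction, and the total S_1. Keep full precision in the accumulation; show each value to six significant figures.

S_1 ≈ 0.0198009

Integral: ∫_3^15 1/x^4 dx = 0.0122469.
Endpoint term: (f(3) + f(15))/2 = (0.0123457 + 1.97531e-05)/2 = 0.00618272.
So far: 0.0184296.
Correction k=1: B_{2}/2! · (f^{(1)}(15) − f^{(1)}(3)) = 1/12 · (-5.26749e-06 − (-0.0164609)) = 0.00137130.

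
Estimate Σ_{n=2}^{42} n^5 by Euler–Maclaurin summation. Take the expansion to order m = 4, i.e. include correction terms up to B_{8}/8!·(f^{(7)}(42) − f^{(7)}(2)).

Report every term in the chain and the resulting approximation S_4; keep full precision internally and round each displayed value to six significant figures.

S_4 ≈ 9.81481e+08

Integral: ∫_2^42 x^5 dx = 9.14839e+08.
½[f(2) + f(42)] = ½[32.0000 + 1.30691e+08] = 6.53456e+07.
So far: 9.80184e+08.
Correction k=1: B_{2}/2! · (f^{(1)}(42) − f^{(1)}(2)) = 1/12 · (1.55585e+07 − 80.0000) = 1.29653e+06.
Running total after k=1: 9.81481e+08.
Correction k=2: B_{4}/4! · (f^{(3)}(42) − f^{(3)}(2)) = −1/720 · (105840 − 240.000) = -146.667.
Running total after k=2: 9.81481e+08.
Correction k=3: B_{6}/6! · (f^{(5)}(42) − f^{(5)}(2)) = 1/30240 · (120.000 − 120.000) = 0.00000.
Running total after k=3: 9.81481e+08.
Correction k=4: B_{8}/8! · (f^{(7)}(42) − f^{(7)}(2)) = −1/1209600 · (0.00000 − 0.00000) = 0.00000.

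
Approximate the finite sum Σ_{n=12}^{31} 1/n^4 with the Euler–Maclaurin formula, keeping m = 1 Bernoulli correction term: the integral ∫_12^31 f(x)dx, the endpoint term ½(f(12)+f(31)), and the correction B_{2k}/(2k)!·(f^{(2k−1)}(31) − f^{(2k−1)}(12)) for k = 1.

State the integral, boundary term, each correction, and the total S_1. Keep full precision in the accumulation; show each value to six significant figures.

∫_12^31 1/x^4 dx evaluates to 0.000181712.
Endpoint term: (f(12) + f(31))/2 = (4.82253e-05 + 1.08281e-06)/2 = 2.46541e-05.
So far: 0.000206366.
k=1: B_{2}/(2)! × [f^{(1)}(31) − f^{(1)}(12)] = 1/12 × (-1.39718e-07 − (-1.60751e-05)) = 1.32795e-06.

S_1 ≈ 0.000207694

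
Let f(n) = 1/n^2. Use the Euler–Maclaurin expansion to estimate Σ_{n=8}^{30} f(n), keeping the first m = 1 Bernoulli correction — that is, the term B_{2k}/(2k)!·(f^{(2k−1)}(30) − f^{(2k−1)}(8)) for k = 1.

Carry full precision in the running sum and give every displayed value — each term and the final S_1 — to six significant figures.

∫_8^30 1/x^2 dx evaluates to 0.0916667.
Boundary: ½(f(8) + f(30)) = ½(0.0156250 + 0.00111111) = 0.00836806.
Integral + boundary = 0.100035.
k=1: B_{2}/(2)! × [f^{(1)}(30) − f^{(1)}(8)] = 1/12 × (-7.40741e-05 − (-0.00390625)) = 0.000319348.

S_1 ≈ 0.100354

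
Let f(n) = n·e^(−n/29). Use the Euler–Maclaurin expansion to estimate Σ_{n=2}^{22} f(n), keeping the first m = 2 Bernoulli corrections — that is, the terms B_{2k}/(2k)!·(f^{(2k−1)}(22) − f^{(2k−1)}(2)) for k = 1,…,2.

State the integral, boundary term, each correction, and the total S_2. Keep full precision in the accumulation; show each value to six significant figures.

S_2 ≈ 152.478

∫_2^22 x·e^(−x/29) dx evaluates to 146.456.
Boundary: ½(f(2) + f(22)) = ½(1.86672 + 10.3029) = 6.08479.
Integral + boundary = 152.541.
Order-1 term: 1/12 · (0.113041 − 0.868989) = -0.0629957.
Partial sum through k=1: 152.478.
Order-2 term: −1/720 · (0.00124811 − 0.00325292) = 2.78445e-06.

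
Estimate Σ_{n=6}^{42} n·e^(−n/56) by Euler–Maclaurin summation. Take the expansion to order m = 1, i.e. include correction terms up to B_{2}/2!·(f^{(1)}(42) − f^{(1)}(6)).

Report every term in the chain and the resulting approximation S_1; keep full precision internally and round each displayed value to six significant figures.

S_1 ≈ 539.446

∫_6^42 x·e^(−x/56) dx evaluates to 526.888.
Boundary: ½(f(6) + f(42)) = ½(5.39038 + 19.8394) = 12.6149.
Integral + boundary = 539.503.
Correction k=1: B_{2}/2! · (f^{(1)}(42) − f^{(1)}(6)) = 1/12 · (0.118092 − 0.802140) = -0.0570041.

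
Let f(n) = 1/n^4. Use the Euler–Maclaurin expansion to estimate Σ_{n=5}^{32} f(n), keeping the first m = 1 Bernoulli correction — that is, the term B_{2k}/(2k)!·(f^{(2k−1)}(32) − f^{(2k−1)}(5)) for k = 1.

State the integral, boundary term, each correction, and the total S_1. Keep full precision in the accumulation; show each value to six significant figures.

∫_5^32 1/x^4 dx evaluates to 0.00265649.
Endpoint term: (f(5) + f(32))/2 = (0.00160000 + 9.53674e-07)/2 = 0.000800477.
Integral + boundary = 0.00345697.
Correction k=1: B_{2}/2! · (f^{(1)}(32) − f^{(1)}(5)) = 1/12 · (-1.19209e-07 − (-0.00128000)) = 0.000106657.

S_1 ≈ 0.00356363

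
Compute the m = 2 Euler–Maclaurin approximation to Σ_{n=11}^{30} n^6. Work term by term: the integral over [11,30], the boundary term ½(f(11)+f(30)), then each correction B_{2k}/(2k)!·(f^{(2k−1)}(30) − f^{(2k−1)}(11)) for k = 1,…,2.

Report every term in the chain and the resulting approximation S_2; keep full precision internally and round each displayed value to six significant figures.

S_2 ≈ 3.49895e+09

The integral term ∫_11^30 x^6 dx = 3.12150e+09.
Endpoint term: (f(11) + f(30))/2 = (1.77156e+06 + 7.29000e+08)/2 = 3.65386e+08.
Integral + boundary = 3.48689e+09.
Order-1 term: 1/12 · (1.45800e+08 − 966306) = 1.20695e+07.
After k=1: 3.49896e+09.
Order-2 term: −1/720 · (3.24000e+06 − 159720) = -4278.17.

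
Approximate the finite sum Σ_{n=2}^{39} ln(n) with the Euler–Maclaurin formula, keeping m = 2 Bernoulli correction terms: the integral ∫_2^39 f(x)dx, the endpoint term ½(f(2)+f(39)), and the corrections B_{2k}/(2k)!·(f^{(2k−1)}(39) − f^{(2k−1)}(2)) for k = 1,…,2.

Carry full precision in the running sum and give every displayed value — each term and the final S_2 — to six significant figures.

S_2 ≈ 106.632

∫_2^39 ln(x) dx evaluates to 104.493.
Boundary: ½(f(2) + f(39)) = ½(0.693147 + 3.66356) = 2.17835.
Running total after boundary: 106.671.
k=1: B_{2}/(2)! × [f^{(1)}(39) − f^{(1)}(2)] = 1/12 × (0.0256410 − 0.500000) = -0.0395299.
Running total after k=1: 106.631.
k=2: B_{4}/(4)! × [f^{(3)}(39) − f^{(3)}(2)] = −1/720 × (3.37160e-05 − 0.250000) = 0.000347175.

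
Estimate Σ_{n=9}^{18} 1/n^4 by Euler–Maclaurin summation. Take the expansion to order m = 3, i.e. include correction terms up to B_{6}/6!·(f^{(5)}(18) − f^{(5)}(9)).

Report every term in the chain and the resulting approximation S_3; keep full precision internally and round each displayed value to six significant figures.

S_3 ≈ 0.000486497

Integral: ∫_9^18 1/x^4 dx = 0.000400091.
Boundary: ½(f(9) + f(18)) = ½(0.000152416 + 9.52599e-06) = 8.09709e-05.
Running total after boundary: 0.000481062.
Order-1 term: 1/12 · (-2.11689e-06 − (-6.77404e-05)) = 5.46862e-06.
Partial sum through k=1: 0.000486531.
Order-2 term: −1/720 · (-1.96008e-07 − (-2.50890e-05)) = -3.45736e-08.
Partial sum through k=2: 0.000486496.
Order-3 term: 1/30240 · (-3.38779e-08 − (-1.73455e-05)) = 5.72474e-10.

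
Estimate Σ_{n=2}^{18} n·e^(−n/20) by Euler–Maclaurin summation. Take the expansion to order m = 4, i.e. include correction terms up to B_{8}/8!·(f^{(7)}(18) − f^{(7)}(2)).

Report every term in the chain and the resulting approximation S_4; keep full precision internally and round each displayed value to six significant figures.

Integral: ∫_2^18 x·e^(−x/20) dx = 89.1355.
Boundary: ½(f(2) + f(18)) = ½(1.80967 + 7.31825) = 4.56396.
So far: 93.6995.
Correction k=1: B_{2}/2! · (f^{(1)}(18) − f^{(1)}(2)) = 1/12 · (0.0406570 − 0.814354) = -0.0644747.
Partial sum through k=1: 93.6350.
Correction k=2: B_{4}/4! · (f^{(3)}(18) − f^{(3)}(2)) = −1/720 · (0.00213449 − 0.00656007) = 6.14664e-06.
Partial sum through k=2: 93.6350.
Correction k=3: B_{6}/6! · (f^{(5)}(18) − f^{(5)}(2)) = 1/30240 · (1.04183e-05 − 2.77106e-05) = -5.71835e-10.
Partial sum through k=3: 93.6350.
Correction k=4: B_{8}/8! · (f^{(7)}(18) − f^{(7)}(2)) = −1/1209600 · (3.87512e-08 − 9.75528e-08) = 4.86124e-14.

S_4 ≈ 93.6350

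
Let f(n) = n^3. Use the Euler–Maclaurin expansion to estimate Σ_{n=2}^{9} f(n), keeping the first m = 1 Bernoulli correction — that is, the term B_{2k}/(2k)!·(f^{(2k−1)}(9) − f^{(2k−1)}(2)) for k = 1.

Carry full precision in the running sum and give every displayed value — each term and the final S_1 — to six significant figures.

S_1 ≈ 2024.00

∫_2^9 x^3 dx evaluates to 1636.25.
½[f(2) + f(9)] = ½[8.00000 + 729.000] = 368.500.
Integral + boundary = 2004.75.
Order-1 term: 1/12 · (243.000 − 12.0000) = 19.2500.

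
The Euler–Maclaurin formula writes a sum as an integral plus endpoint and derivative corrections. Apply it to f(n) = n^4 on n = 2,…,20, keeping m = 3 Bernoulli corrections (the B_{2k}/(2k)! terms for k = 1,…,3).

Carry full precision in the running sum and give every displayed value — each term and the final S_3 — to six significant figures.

S_3 ≈ 722665

The integral term ∫_2^20 x^4 dx = 639994.
½[f(2) + f(20)] = ½[16.0000 + 160000] = 80008.0.
Running total after boundary: 720002.
Correction k=1: B_{2}/2! · (f^{(1)}(20) − f^{(1)}(2)) = 1/12 · (32000.0 − 32.0000) = 2664.00.
After k=1: 722666.
Correction k=2: B_{4}/4! · (f^{(3)}(20) − f^{(3)}(2)) = −1/720 · (480.000 − 48.0000) = -0.600000.
After k=2: 722665.
Correction k=3: B_{6}/6! · (f^{(5)}(20) − f^{(5)}(2)) = 1/30240 · (0.00000 − 0.00000) = 0.00000.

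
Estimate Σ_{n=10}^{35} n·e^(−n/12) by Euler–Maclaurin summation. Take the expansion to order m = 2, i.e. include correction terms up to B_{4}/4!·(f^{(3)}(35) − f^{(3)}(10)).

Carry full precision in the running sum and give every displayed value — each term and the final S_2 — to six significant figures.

Integral: ∫_10^35 x·e^(−x/12) dx = 84.2138.
½[f(10) + f(35)] = ½[4.34598 + 1.89398] = 3.11998.
So far: 87.3337.
Correction k=1: B_{2}/2! · (f^{(1)}(35) − f^{(1)}(10)) = 1/12 · (-0.103718 − 0.0724330) = -0.0146793.
Running total after k=1: 87.3191.
Correction k=2: B_{4}/4! · (f^{(3)}(35) − f^{(3)}(10)) = −1/720 · (3.13158e-05 − 0.00653909) = 9.03858e-06.

S_2 ≈ 87.3191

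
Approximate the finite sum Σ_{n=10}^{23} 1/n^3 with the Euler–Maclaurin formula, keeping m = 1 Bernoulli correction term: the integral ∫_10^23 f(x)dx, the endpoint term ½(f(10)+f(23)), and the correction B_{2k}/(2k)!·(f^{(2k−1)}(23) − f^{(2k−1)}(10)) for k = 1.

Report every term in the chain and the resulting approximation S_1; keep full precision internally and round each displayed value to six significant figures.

Integral: ∫_10^23 1/x^3 dx = 0.00405482.
Endpoint term: (f(10) + f(23))/2 = (0.00100000 + 8.21895e-05)/2 = 0.000541095.
Integral + boundary = 0.00459592.
Correction k=1: B_{2}/2! · (f^{(1)}(23) − f^{(1)}(10)) = 1/12 · (-1.07204e-05 − (-0.000300000)) = 2.41066e-05.

S_1 ≈ 0.00462002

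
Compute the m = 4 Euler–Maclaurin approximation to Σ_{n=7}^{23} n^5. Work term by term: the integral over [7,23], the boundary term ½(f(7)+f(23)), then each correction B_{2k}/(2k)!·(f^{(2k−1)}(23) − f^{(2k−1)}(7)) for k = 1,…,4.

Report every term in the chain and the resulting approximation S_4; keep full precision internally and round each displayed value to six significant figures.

S_4 ≈ 2.79952e+07

The integral term ∫_7^23 x^5 dx = 2.46530e+07.
Boundary: ½(f(7) + f(23)) = ½(16807.0 + 6.43634e+06) = 3.22658e+06.
So far: 2.78796e+07.
Order-1 term: 1/12 · (1.39920e+06 − 12005.0) = 115600.
Running total after k=1: 2.79952e+07.
Order-2 term: −1/720 · (31740.0 − 2940.00) = -40.0000.
Running total after k=2: 2.79952e+07.
Order-3 term: 1/30240 · (120.000 − 120.000) = 0.00000.
Running total after k=3: 2.79952e+07.
Order-4 term: −1/1209600 · (0.00000 − 0.00000) = 0.00000.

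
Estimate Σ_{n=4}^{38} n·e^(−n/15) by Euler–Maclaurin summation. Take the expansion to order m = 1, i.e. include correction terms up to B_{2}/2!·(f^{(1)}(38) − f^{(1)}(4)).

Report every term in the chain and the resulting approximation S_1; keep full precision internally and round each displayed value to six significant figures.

The integral term ∫_4^38 x·e^(−x/15) dx = 155.171.
Boundary: ½(f(4) + f(38)) = ½(3.06371 + 3.01697) = 3.04034.
So far: 158.212.
Order-1 term: 1/12 · (-0.121737 − 0.561681) = -0.0569515.

S_1 ≈ 158.155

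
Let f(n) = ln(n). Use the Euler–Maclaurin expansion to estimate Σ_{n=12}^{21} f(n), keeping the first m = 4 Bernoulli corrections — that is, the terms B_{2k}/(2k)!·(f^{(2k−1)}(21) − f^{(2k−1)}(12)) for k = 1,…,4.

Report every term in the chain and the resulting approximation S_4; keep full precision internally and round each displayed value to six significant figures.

The integral term ∫_12^21 ln(x) dx = 25.1161.
½[f(12) + f(21)] = ½[2.48491 + 3.04452] = 2.76471.
So far: 27.8808.
Correction k=1: B_{2}/2! · (f^{(1)}(21) − f^{(1)}(12)) = 1/12 · (0.0476190 − 0.0833333) = -0.00297619.
Partial sum through k=1: 27.8778.
Correction k=2: B_{4}/4! · (f^{(3)}(21) − f^{(3)}(12)) = −1/720 · (0.000215959 − 0.00115741) = 1.30757e-06.
Partial sum through k=2: 27.8778.
Correction k=3: B_{6}/6! · (f^{(5)}(21) − f^{(5)}(12)) = 1/30240 · (5.87645e-06 − 9.64506e-05) = -2.99518e-09.
Partial sum through k=3: 27.8778.
Correction k=4: B_{8}/8! · (f^{(7)}(21) − f^{(7)}(12)) = −1/1209600 · (3.99758e-07 − 2.00939e-05) = 1.62815e-11.

S_4 ≈ 27.8778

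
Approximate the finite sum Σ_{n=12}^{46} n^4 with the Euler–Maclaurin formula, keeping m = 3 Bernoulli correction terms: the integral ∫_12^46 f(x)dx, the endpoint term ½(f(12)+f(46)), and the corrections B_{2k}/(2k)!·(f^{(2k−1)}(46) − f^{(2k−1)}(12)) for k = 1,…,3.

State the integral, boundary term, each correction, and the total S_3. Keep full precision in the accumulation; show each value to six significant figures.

S_3 ≈ 4.34238e+07

∫_12^46 x^4 dx evaluates to 4.11428e+07.
Endpoint term: (f(12) + f(46))/2 = (20736.0 + 4.47746e+06)/2 = 2.24910e+06.
Running total after boundary: 4.33919e+07.
Correction k=1: B_{2}/2! · (f^{(1)}(46) − f^{(1)}(12)) = 1/12 · (389344 − 6912.00) = 31869.3.
After k=1: 4.34238e+07.
Correction k=2: B_{4}/4! · (f^{(3)}(46) − f^{(3)}(12)) = −1/720 · (1104.00 − 288.000) = -1.13333.
After k=2: 4.34238e+07.
Correction k=3: B_{6}/6! · (f^{(5)}(46) − f^{(5)}(12)) = 1/30240 · (0.00000 − 0.00000) = 0.00000.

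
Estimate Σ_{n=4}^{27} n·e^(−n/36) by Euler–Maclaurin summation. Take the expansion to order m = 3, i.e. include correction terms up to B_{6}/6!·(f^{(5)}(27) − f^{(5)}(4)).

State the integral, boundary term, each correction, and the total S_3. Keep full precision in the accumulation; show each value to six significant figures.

∫_4^27 x·e^(−x/36) dx evaluates to 217.241.
Boundary: ½(f(4) + f(27)) = ½(3.57936 + 12.7539) = 8.16663.
Running total after boundary: 225.408.
Order-1 term: 1/12 · (0.118092 − 0.795413) = -0.0564434.
Running total after k=1: 225.351.
Order-2 term: −1/720 · (0.000820081 − 0.00199467) = 1.63137e-06.
Running total after k=2: 225.351.
Order-3 term: 1/30240 · (1.19525e-06 − 2.60463e-06) = -4.66064e-11.

S_3 ≈ 225.351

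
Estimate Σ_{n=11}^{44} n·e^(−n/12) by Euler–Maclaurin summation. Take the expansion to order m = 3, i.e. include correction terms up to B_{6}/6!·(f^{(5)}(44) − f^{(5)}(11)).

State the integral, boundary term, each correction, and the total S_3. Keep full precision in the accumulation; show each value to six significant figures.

∫_11^44 x·e^(−x/12) dx evaluates to 93.1812.
½[f(11) + f(44)] = ½[4.39835 + 1.12471] = 2.76153.
Integral + boundary = 95.9427.
Correction k=1: B_{2}/2! · (f^{(1)}(44) − f^{(1)}(11)) = 1/12 · (-0.0681641 − 0.0333208) = -0.00845707.
After k=1: 95.9342.
Correction k=2: B_{4}/4! · (f^{(3)}(44) − f^{(3)}(11)) = −1/720 · (-0.000118340 − 0.00578486) = 8.19889e-06.
After k=2: 95.9342.
Correction k=3: B_{6}/6! · (f^{(5)}(44) − f^{(5)}(11)) = 1/30240 · (1.64362e-06 − 7.87384e-05) = -2.54943e-09.

S_3 ≈ 95.9342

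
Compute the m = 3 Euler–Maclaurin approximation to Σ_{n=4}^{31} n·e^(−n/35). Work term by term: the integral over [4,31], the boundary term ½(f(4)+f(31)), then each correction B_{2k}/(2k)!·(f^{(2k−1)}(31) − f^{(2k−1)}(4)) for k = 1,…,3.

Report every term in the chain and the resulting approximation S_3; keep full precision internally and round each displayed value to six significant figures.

S_3 ≈ 273.010

The integral term ∫_4^31 x·e^(−x/35) dx = 264.895.
½[f(4) + f(31)] = ½[3.56801 + 12.7850] = 8.17651.
Integral + boundary = 273.072.
k=1: B_{2}/(2)! × [f^{(1)}(31) − f^{(1)}(4)] = 1/12 × (0.0471337 − 0.790060) = -0.0619105.
Running total after k=1: 273.010.
k=2: B_{4}/(4)! × [f^{(3)}(31) − f^{(3)}(4)] = −1/720 × (0.000711814 − 0.00210128) = 1.92981e-06.
Running total after k=2: 273.010.
k=3: B_{6}/(6)! × [f^{(5)}(31) − f^{(5)}(4)] = 1/30240 × (1.13074e-06 − 2.90417e-06) = -5.86453e-11.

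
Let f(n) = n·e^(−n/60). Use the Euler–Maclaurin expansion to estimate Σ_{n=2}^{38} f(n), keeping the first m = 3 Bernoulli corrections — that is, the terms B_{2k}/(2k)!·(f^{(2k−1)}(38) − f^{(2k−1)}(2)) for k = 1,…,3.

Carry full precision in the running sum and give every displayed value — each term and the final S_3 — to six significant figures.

S_3 ≈ 487.817

Integral: ∫_2^38 x·e^(−x/60) dx = 476.826.
½[f(2) + f(38)] = ½[1.93443 + 20.1711] = 11.0528.
Running total after boundary: 487.878.
k=1: B_{2}/(2)! × [f^{(1)}(38) − f^{(1)}(2)] = 1/12 × (0.194634 − 0.934976) = -0.0616951.
Running total after k=1: 487.817.
k=2: B_{4}/(4)! × [f^{(3)}(38) − f^{(3)}(2)] = −1/720 × (0.000348965 − 0.000797058) = 6.22351e-07.
Running total after k=2: 487.817.
k=3: B_{6}/(6)! × [f^{(5)}(38) − f^{(5)}(2)] = 1/30240 × (1.78851e-07 − 3.70667e-07) = -6.34310e-12.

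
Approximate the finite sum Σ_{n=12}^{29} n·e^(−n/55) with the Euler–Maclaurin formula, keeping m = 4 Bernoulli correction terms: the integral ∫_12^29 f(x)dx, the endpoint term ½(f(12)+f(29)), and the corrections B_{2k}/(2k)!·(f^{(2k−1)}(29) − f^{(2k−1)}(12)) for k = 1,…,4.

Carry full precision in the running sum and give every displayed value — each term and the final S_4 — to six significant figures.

∫_12^29 x·e^(−x/55) dx evaluates to 235.882.
Endpoint term: (f(12) + f(29))/2 = (9.64775 + 17.1162)/2 = 13.3820.
Integral + boundary = 249.264.
Correction k=1: B_{2}/2! · (f^{(1)}(29) − f^{(1)}(12)) = 1/12 · (0.279010 − 0.628566) = -0.0291297.
Partial sum through k=1: 249.235.
Correction k=2: B_{4}/4! · (f^{(3)}(29) − f^{(3)}(12)) = −1/720 · (0.000482458 − 0.000739347) = 3.56790e-07.
Partial sum through k=2: 249.235.
Correction k=3: B_{6}/6! · (f^{(5)}(29) − f^{(5)}(12)) = 1/30240 · (2.88490e-07 − 4.20133e-07) = -4.35330e-12.
Partial sum through k=3: 249.235.
Correction k=4: B_{8}/8! · (f^{(7)}(29) − f^{(7)}(12)) = −1/1209600 · (1.38013e-10 − 1.96977e-10) = 4.87466e-17.

S_4 ≈ 249.235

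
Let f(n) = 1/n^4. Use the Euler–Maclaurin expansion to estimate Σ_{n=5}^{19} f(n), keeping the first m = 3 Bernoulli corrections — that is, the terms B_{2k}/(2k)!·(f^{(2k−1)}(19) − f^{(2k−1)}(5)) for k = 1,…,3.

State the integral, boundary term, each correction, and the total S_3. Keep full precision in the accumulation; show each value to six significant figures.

∫_5^19 1/x^4 dx evaluates to 0.00261807.
Endpoint term: (f(5) + f(19))/2 = (0.00160000 + 7.67336e-06)/2 = 0.000803837.
Integral + boundary = 0.00342191.
Order-1 term: 1/12 · (-1.61544e-06 − (-0.00128000)) = 0.000106532.
Partial sum through k=1: 0.00352844.
Order-2 term: −1/720 · (-1.34247e-07 − (-0.00153600)) = -2.13315e-06.
Partial sum through k=2: 0.00352630.
Order-3 term: 1/30240 · (-2.08251e-08 − (-0.00344064)) = 1.13777e-07.

S_3 ≈ 0.00352642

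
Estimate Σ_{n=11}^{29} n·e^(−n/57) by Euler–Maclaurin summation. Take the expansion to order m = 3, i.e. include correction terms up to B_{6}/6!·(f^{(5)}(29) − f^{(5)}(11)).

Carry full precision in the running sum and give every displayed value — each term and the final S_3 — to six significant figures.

S_3 ≈ 261.723

∫_11^29 x·e^(−x/57) dx evaluates to 248.502.
½[f(11) + f(29)] = ½[9.06946 + 17.4358] = 13.2526.
So far: 261.754.
k=1: B_{2}/(2)! × [f^{(1)}(29) − f^{(1)}(11)] = 1/12 × (0.295343 − 0.665383) = -0.0308367.
Partial sum through k=1: 261.723.
k=2: B_{4}/(4)! × [f^{(3)}(29) − f^{(3)}(11)] = −1/720 × (0.000461006 − 0.000712335) = 3.49067e-07.
Partial sum through k=2: 261.723.
k=3: B_{6}/(6)! × [f^{(5)}(29) − f^{(5)}(11)] = 1/30240 × (2.55805e-07 − 3.75461e-07) = -3.95689e-12.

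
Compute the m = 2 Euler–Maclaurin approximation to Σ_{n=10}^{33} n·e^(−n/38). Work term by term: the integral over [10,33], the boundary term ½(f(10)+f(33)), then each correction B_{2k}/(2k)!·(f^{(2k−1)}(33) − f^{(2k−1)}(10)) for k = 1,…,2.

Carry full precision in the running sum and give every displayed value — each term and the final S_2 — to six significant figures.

∫_10^33 x·e^(−x/38) dx evaluates to 269.846.
Boundary: ½(f(10) + f(33)) = ½(7.68621 + 13.8472) = 10.7667.
Running total after boundary: 280.613.
Correction k=1: B_{2}/2! · (f^{(1)}(33) − f^{(1)}(10)) = 1/12 · (0.0552123 − 0.566352) = -0.0425950.
After k=1: 280.571.
Correction k=2: B_{4}/4! · (f^{(3)}(33) − f^{(3)}(10)) = −1/720 · (0.000619418 − 0.00145678) = 1.16301e-06.

S_2 ≈ 280.571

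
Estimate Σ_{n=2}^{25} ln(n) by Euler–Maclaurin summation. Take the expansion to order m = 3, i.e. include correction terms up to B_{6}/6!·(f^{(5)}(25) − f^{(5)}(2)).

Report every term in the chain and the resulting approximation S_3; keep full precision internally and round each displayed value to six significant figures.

∫_2^25 ln(x) dx evaluates to 56.0856.
½[f(2) + f(25)] = ½[0.693147 + 3.21888] = 1.95601.
So far: 58.0416.
k=1: B_{2}/(2)! × [f^{(1)}(25) − f^{(1)}(2)] = 1/12 × (0.0400000 − 0.500000) = -0.0383333.
Partial sum through k=1: 58.0033.
k=2: B_{4}/(4)! × [f^{(3)}(25) − f^{(3)}(2)] = −1/720 × (0.000128000 − 0.250000) = 0.000347044.
Partial sum through k=2: 58.0036.
k=3: B_{6}/(6)! × [f^{(5)}(25) − f^{(5)}(2)] = 1/30240 × (2.45760e-06 − 0.750000) = -2.48015e-05.

S_3 ≈ 58.0036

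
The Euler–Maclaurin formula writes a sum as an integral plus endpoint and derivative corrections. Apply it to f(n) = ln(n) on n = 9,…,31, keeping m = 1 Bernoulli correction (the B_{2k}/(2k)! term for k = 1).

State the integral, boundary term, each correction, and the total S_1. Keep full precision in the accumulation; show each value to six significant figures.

Integral: ∫_9^31 ln(x) dx = 64.6786.
Boundary: ½(f(9) + f(31)) = ½(2.19722 + 3.43399) = 2.81561.
So far: 67.4942.
Order-1 term: 1/12 · (0.0322581 − 0.111111) = -0.00657109.

S_1 ≈ 67.4876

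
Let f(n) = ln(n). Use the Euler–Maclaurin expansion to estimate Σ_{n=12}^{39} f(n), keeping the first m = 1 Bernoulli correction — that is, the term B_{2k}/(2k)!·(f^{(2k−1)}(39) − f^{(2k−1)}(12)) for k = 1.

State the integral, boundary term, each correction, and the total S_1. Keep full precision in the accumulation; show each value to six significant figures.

S_1 ≈ 89.1295

∫_12^39 ln(x) dx evaluates to 86.0600.
Endpoint term: (f(12) + f(39))/2 = (2.48491 + 3.66356)/2 = 3.07423.
Running total after boundary: 89.1343.
k=1: B_{2}/(2)! × [f^{(1)}(39) − f^{(1)}(12)] = 1/12 × (0.0256410 − 0.0833333) = -0.00480769.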